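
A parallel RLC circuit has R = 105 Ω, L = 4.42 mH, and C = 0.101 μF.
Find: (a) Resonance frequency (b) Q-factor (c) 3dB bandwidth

Step 1 — Resonance: ω₀ = 1/√(LC) = 1/√(0.00442·1.01e-07) = 4.733e+04 rad/s.
Step 2 — f₀ = ω₀/(2π) = 7533 Hz.
Step 3 — Parallel Q: Q = R/(ω₀L) = 105/(4.733e+04·0.00442) = 0.5019.
Step 4 — Bandwidth: Δω = ω₀/Q = 9.43e+04 rad/s; BW = Δω/(2π) = 1.501e+04 Hz.

(a) f₀ = 7533 Hz  (b) Q = 0.5019  (c) BW = 1.501e+04 Hz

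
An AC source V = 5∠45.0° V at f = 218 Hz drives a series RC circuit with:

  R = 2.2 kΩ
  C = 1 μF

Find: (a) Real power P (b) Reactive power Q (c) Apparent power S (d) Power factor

Step 1 — Angular frequency: ω = 2π·f = 2π·218 = 1370 rad/s.
Step 2 — Component impedances:
  R: Z = R = 2200 Ω
  C: Z = 1/(jωC) = -j/(ω·C) = 0 - j730.1 Ω
Step 3 — Series combination: Z_total = R + C = 2200 - j730.1 Ω = 2318∠-18.4° Ω.
Step 4 — Source phasor: V = 5∠45.0° V = 3.536 + j3.536 V.
Step 5 — Current: I = V / Z = 0.0009672 + j0.001928 A = 0.002157∠63.4° A.
Step 6 — Complex power: S = V·I* = 0.01024 - j0.003397 VA.
Step 7 — Real power: P = Re(S) = 0.01024 W.
Step 8 — Reactive power: Q = Im(S) = -0.003397 VAR.
Step 9 — Apparent power: |S| = 0.01079 VA.
Step 10 — Power factor: PF = P/|S| = 0.9491 (leading).

(a) P = 0.01024 W  (b) Q = -0.003397 VAR  (c) S = 0.01079 VA  (d) PF = 0.9491 (leading)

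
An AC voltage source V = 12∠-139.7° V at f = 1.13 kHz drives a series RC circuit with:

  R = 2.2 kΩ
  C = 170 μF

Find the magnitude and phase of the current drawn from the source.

Step 1 — Angular frequency: ω = 2π·f = 2π·1130 = 7100 rad/s.
Step 2 — Component impedances:
  R: Z = R = 2200 Ω
  C: Z = 1/(jωC) = -j/(ω·C) = 0 - j0.8285 Ω
Step 3 — Series combination: Z_total = R + C = 2200 - j0.8285 Ω = 2200∠-0.0° Ω.
Step 4 — Source phasor: V = 12∠-139.7° V = -9.152 - j7.761 V.
Step 5 — Ohm's law: I = V / Z_total = (-9.152 - j7.761) / (2200 - j0.8285) = -0.004159 - j0.00353 A.
Step 6 — Convert to polar: |I| = 0.005455 A, ∠I = -139.7°.

I = 0.005455∠-139.7° A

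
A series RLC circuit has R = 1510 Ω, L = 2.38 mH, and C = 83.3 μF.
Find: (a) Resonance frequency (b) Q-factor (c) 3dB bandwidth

Step 1 — Resonance condition Im(Z)=0 gives ω₀ = 1/√(LC).
Step 2 — ω₀ = 1/√(0.00238·8.33e-05) = 2246 rad/s.
Step 3 — f₀ = ω₀/(2π) = 357.4 Hz.
Step 4 — Series Q: Q = ω₀L/R = 2246·0.00238/1510 = 0.00354.
Step 5 — 3dB bandwidth: Δω = ω₀/Q = 6.345e+05 rad/s; BW = Δω/(2π) = 1.01e+05 Hz.

(a) f₀ = 357.4 Hz  (b) Q = 0.00354  (c) BW = 1.01e+05 Hz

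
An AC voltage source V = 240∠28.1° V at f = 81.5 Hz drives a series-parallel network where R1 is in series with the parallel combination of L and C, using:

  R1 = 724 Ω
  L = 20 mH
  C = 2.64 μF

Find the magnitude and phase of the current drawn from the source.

Step 1 — Angular frequency: ω = 2π·f = 2π·81.5 = 512.1 rad/s.
Step 2 — Component impedances:
  R1: Z = R = 724 Ω
  L: Z = jωL = j·512.1·0.02 = 0 + j10.24 Ω
  C: Z = 1/(jωC) = -j/(ω·C) = 0 - j739.7 Ω
Step 3 — Parallel branch: L || C = 1/(1/L + 1/C) = 0 + j10.39 Ω.
Step 4 — Series with R1: Z_total = R1 + (L || C) = 724 + j10.39 Ω = 724.1∠0.8° Ω.
Step 5 — Source phasor: V = 240∠28.1° V = 211.7 + j113 V.
Step 6 — Ohm's law: I = V / Z_total = (211.7 + j113) / (724 + j10.39) = 0.2946 + j0.1519 A.
Step 7 — Convert to polar: |I| = 0.3315 A, ∠I = 27.3°.

I = 0.3315∠27.3° A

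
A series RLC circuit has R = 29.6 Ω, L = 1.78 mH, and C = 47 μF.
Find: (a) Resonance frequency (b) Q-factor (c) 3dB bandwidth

Step 1 — Resonance condition Im(Z)=0 gives ω₀ = 1/√(LC).
Step 2 — ω₀ = 1/√(0.00178·4.7e-05) = 3457 rad/s.
Step 3 — f₀ = ω₀/(2π) = 550.3 Hz.
Step 4 — Series Q: Q = ω₀L/R = 3457·0.00178/29.6 = 0.2079.
Step 5 — 3dB bandwidth: Δω = ω₀/Q = 1.663e+04 rad/s; BW = Δω/(2π) = 2647 Hz.

(a) f₀ = 550.3 Hz  (b) Q = 0.2079  (c) BW = 2647 Hz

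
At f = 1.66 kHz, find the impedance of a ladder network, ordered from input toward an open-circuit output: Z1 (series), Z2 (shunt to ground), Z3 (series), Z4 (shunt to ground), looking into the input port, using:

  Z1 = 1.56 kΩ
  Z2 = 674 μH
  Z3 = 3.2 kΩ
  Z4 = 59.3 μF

Step 1 — Angular frequency: ω = 2π·f = 2π·1660 = 1.043e+04 rad/s.
Step 2 — Component impedances:
  Z1: Z = R = 1560 Ω
  Z2: Z = jωL = j·1.043e+04·0.000674 = 0 + j7.03 Ω
  Z3: Z = R = 3200 Ω
  Z4: Z = 1/(jωC) = -j/(ω·C) = 0 - j1.617 Ω
Step 3 — Ladder network (open output): work backward from the far end, alternating series and parallel combinations. Z_in = 1560 + j7.03 Ω = 1560∠0.3° Ω.

Z = 1560 + j7.03 Ω = 1560∠0.3° Ω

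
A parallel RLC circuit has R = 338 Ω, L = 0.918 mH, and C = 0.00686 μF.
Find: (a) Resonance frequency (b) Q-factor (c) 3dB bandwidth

Step 1 — Resonance: ω₀ = 1/√(LC) = 1/√(0.000918·6.86e-09) = 3.985e+05 rad/s.
Step 2 — f₀ = ω₀/(2π) = 6.342e+04 Hz.
Step 3 — Parallel Q: Q = R/(ω₀L) = 338/(3.985e+05·0.000918) = 0.924.
Step 4 — Bandwidth: Δω = ω₀/Q = 4.313e+05 rad/s; BW = Δω/(2π) = 6.864e+04 Hz.

(a) f₀ = 6.342e+04 Hz  (b) Q = 0.924  (c) BW = 6.864e+04 Hz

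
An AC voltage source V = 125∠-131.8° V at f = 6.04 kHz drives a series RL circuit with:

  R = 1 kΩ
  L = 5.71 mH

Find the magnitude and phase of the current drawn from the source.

Step 1 — Angular frequency: ω = 2π·f = 2π·6040 = 3.795e+04 rad/s.
Step 2 — Component impedances:
  R: Z = R = 1000 Ω
  L: Z = jωL = j·3.795e+04·0.00571 = 0 + j216.7 Ω
Step 3 — Series combination: Z_total = R + L = 1000 + j216.7 Ω = 1023∠12.2° Ω.
Step 4 — Source phasor: V = 125∠-131.8° V = -83.32 - j93.18 V.
Step 5 — Ohm's law: I = V / Z_total = (-83.32 - j93.18) / (1000 + j216.7) = -0.09887 - j0.07176 A.
Step 6 — Convert to polar: |I| = 0.1222 A, ∠I = -144.0°.

I = 0.1222∠-144.0° A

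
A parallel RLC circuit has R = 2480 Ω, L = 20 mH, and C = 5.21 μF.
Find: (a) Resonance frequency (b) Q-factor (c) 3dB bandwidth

Step 1 — Resonance: ω₀ = 1/√(LC) = 1/√(0.02·5.21e-06) = 3098 rad/s.
Step 2 — f₀ = ω₀/(2π) = 493 Hz.
Step 3 — Parallel Q: Q = R/(ω₀L) = 2480/(3098·0.02) = 40.03.
Step 4 — Bandwidth: Δω = ω₀/Q = 77.39 rad/s; BW = Δω/(2π) = 12.32 Hz.

(a) f₀ = 493 Hz  (b) Q = 40.03  (c) BW = 12.32 Hz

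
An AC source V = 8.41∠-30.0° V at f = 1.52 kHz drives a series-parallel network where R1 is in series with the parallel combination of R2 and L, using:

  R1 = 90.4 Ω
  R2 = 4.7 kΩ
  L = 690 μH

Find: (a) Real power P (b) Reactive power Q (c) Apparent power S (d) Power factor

Step 1 — Angular frequency: ω = 2π·f = 2π·1520 = 9550 rad/s.
Step 2 — Component impedances:
  R1: Z = R = 90.4 Ω
  R2: Z = R = 4700 Ω
  L: Z = jωL = j·9550·0.00069 = 0 + j6.59 Ω
Step 3 — Parallel branch: R2 || L = 1/(1/R2 + 1/L) = 0.009239 + j6.59 Ω.
Step 4 — Series with R1: Z_total = R1 + (R2 || L) = 90.41 + j6.59 Ω = 90.65∠4.2° Ω.
Step 5 — Source phasor: V = 8.41∠-30.0° V = 7.283 - j4.205 V.
Step 6 — Current: I = V / Z = 0.07676 - j0.05211 A = 0.09278∠-34.2° A.
Step 7 — Complex power: S = V·I* = 0.7782 + j0.05672 VA.
Step 8 — Real power: P = Re(S) = 0.7782 W.
Step 9 — Reactive power: Q = Im(S) = 0.05672 VAR.
Step 10 — Apparent power: |S| = 0.7802 VA.
Step 11 — Power factor: PF = P/|S| = 0.9974 (lagging).

(a) P = 0.7782 W  (b) Q = 0.05672 VAR  (c) S = 0.7802 VA  (d) PF = 0.9974 (lagging)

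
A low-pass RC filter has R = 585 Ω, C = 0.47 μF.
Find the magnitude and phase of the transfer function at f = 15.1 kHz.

Step 1 — Angular frequency: ω = 2π·1.51e+04 = 9.488e+04 rad/s.
Step 2 — Transfer function: H(jω) = 1/(1 + jωRC).
Step 3 — Denominator: 1 + jωRC = 1 + j·9.488e+04·585·4.7e-07 = 1 + j26.09.
Step 4 — H = 0.001467 - j0.03828.
Step 5 — Magnitude: |H| = 0.03831 (-28.3 dB); phase: φ = -87.8°.

|H| = 0.03831 (-28.3 dB), φ = -87.8°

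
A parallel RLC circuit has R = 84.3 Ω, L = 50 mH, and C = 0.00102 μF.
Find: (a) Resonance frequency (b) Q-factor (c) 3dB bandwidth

Step 1 — Resonance: ω₀ = 1/√(LC) = 1/√(0.05·1.02e-09) = 1.4e+05 rad/s.
Step 2 — f₀ = ω₀/(2π) = 2.229e+04 Hz.
Step 3 — Parallel Q: Q = R/(ω₀L) = 84.3/(1.4e+05·0.05) = 0.01204.
Step 4 — Bandwidth: Δω = ω₀/Q = 1.163e+07 rad/s; BW = Δω/(2π) = 1.851e+06 Hz.

(a) f₀ = 2.229e+04 Hz  (b) Q = 0.01204  (c) BW = 1.851e+06 Hz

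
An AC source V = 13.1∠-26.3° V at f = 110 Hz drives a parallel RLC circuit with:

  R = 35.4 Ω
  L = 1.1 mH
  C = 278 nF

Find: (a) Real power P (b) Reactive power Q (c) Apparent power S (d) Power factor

Step 1 — Angular frequency: ω = 2π·f = 2π·110 = 691.2 rad/s.
Step 2 — Component impedances:
  R: Z = R = 35.4 Ω
  L: Z = jωL = j·691.2·0.0011 = 0 + j0.7603 Ω
  C: Z = 1/(jωC) = -j/(ω·C) = 0 - j5205 Ω
Step 3 — Parallel combination: 1/Z_total = 1/R + 1/L + 1/C; Z_total = 0.01633 + j0.76 Ω = 0.7602∠88.8° Ω.
Step 4 — Source phasor: V = 13.1∠-26.3° V = 11.74 - j5.804 V.
Step 5 — Current: I = V / Z = -7.302 - j15.61 A = 17.23∠-115.1° A.
Step 6 — Complex power: S = V·I* = 4.848 + j225.7 VA.
Step 7 — Real power: P = Re(S) = 4.848 W.
Step 8 — Reactive power: Q = Im(S) = 225.7 VAR.
Step 9 — Apparent power: |S| = 225.7 VA.
Step 10 — Power factor: PF = P/|S| = 0.02147 (lagging).

(a) P = 4.848 W  (b) Q = 225.7 VAR  (c) S = 225.7 VA  (d) PF = 0.02147 (lagging)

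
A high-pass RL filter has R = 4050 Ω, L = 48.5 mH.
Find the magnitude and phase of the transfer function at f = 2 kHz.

Step 1 — Angular frequency: ω = 2π·2000 = 1.257e+04 rad/s.
Step 2 — Transfer function: H(jω) = jωL/(R + jωL).
Step 3 — Numerator jωL = j·609.5; denominator R + jωL = 4050 + j609.5.
Step 4 — H = 0.02214 + j0.1472.
Step 5 — Magnitude: |H| = 0.1488 (-16.5 dB); phase: φ = 81.4°.

|H| = 0.1488 (-16.5 dB), φ = 81.4°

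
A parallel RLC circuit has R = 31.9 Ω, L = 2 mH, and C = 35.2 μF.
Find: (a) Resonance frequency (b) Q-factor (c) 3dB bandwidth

Step 1 — Resonance: ω₀ = 1/√(LC) = 1/√(0.002·3.52e-05) = 3769 rad/s.
Step 2 — f₀ = ω₀/(2π) = 599.8 Hz.
Step 3 — Parallel Q: Q = R/(ω₀L) = 31.9/(3769·0.002) = 4.232.
Step 4 — Bandwidth: Δω = ω₀/Q = 890.6 rad/s; BW = Δω/(2π) = 141.7 Hz.

(a) f₀ = 599.8 Hz  (b) Q = 4.232  (c) BW = 141.7 Hz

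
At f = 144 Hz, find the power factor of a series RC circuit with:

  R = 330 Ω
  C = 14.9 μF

Step 1 — Angular frequency: ω = 2π·f = 2π·144 = 904.8 rad/s.
Step 2 — Component impedances:
  R: Z = R = 330 Ω
  C: Z = 1/(jωC) = -j/(ω·C) = 0 - j74.18 Ω
Step 3 — Series combination: Z_total = R + C = 330 - j74.18 Ω = 338.2∠-12.7° Ω.
Step 4 — Power factor: PF = cos(φ) = Re(Z)/|Z| = 330/338.23 = 0.9757.
Step 5 — Type: Im(Z) = -74.18 ⇒ leading (phase φ = -12.7°).

PF = 0.9757 (leading, φ = -12.7°)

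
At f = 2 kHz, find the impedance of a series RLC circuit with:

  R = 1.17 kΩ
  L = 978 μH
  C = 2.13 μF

Step 1 — Angular frequency: ω = 2π·f = 2π·2000 = 1.257e+04 rad/s.
Step 2 — Component impedances:
  R: Z = R = 1170 Ω
  L: Z = jωL = j·1.257e+04·0.000978 = 0 + j12.29 Ω
  C: Z = 1/(jωC) = -j/(ω·C) = 0 - j37.36 Ω
Step 3 — Series combination: Z_total = R + L + C = 1170 - j25.07 Ω = 1170∠-1.2° Ω.

Z = 1170 - j25.07 Ω = 1170∠-1.2° Ω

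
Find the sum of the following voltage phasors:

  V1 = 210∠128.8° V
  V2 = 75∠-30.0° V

Step 1 — Convert each phasor to rectangular form:
  V1 = 210·(cos(128.8°) + j·sin(128.8°)) = -131.6 + j163.7 V
  V2 = 75·(cos(-30.0°) + j·sin(-30.0°)) = 64.95 - j37.5 V
Step 2 — Sum components: V_total = -66.63 + j126.2 V.
Step 3 — Convert to polar: |V_total| = 142.7 V, ∠V_total = 117.8°.

V_total = 142.7∠117.8° V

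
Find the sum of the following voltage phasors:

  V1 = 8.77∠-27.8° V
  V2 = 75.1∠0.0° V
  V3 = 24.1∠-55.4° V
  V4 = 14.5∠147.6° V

Step 1 — Convert each phasor to rectangular form:
  V1 = 8.77·(cos(-27.8°) + j·sin(-27.8°)) = 7.758 - j4.09 V
  V2 = 75.1·(cos(0.0°) + j·sin(0.0°)) = 75.1 V
  V3 = 24.1·(cos(-55.4°) + j·sin(-55.4°)) = 13.69 - j19.84 V
  V4 = 14.5·(cos(147.6°) + j·sin(147.6°)) = -12.24 + j7.769 V
Step 2 — Sum components: V_total = 84.3 - j16.16 V.
Step 3 — Convert to polar: |V_total| = 85.83 V, ∠V_total = -10.9°.

V_total = 85.83∠-10.9° V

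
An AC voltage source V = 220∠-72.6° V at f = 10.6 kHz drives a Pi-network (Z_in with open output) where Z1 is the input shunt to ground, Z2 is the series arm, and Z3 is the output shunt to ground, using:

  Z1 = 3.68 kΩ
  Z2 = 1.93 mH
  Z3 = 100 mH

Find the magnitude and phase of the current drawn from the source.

Step 1 — Angular frequency: ω = 2π·f = 2π·1.06e+04 = 6.66e+04 rad/s.
Step 2 — Component impedances:
  Z1: Z = R = 3680 Ω
  Z2: Z = jωL = j·6.66e+04·0.00193 = 0 + j128.5 Ω
  Z3: Z = jωL = j·6.66e+04·0.1 = 0 + j6660 Ω
Step 3 — With open output, the series arm Z2 and the output shunt Z3 appear in series to ground: Z2 + Z3 = 0 + j6789 Ω.
Step 4 — Parallel with input shunt Z1: Z_in = Z1 || (Z2 + Z3) = 2844 + j1542 Ω = 3235∠28.5° Ω.
Step 5 — Source phasor: V = 220∠-72.6° V = 65.79 - j209.9 V.
Step 6 — Ohm's law: I = V / Z_total = (65.79 - j209.9) / (2844 + j1542) = -0.01305 - j0.06674 A.
Step 7 — Convert to polar: |I| = 0.068 A, ∠I = -101.1°.

I = 0.068∠-101.1° A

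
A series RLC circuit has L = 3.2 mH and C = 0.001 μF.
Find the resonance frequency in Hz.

Step 1 — Resonance condition Im(Z)=0 gives ω₀ = 1/√(LC).
Step 2 — ω₀ = 1/√(0.0032·1e-09) = 5.59e+05 rad/s.
Step 3 — f₀ = ω₀/(2π) = 8.897e+04 Hz.

f₀ = 8.897e+04 Hz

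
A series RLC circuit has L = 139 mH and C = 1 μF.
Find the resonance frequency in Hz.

Step 1 — Resonance condition Im(Z)=0 gives ω₀ = 1/√(LC).
Step 2 — ω₀ = 1/√(0.139·1e-06) = 2682 rad/s.
Step 3 — f₀ = ω₀/(2π) = 426.9 Hz.

f₀ = 426.9 Hz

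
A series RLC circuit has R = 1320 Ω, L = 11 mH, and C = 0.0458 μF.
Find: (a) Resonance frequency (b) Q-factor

Step 1 — Resonance condition Im(Z)=0 gives ω₀ = 1/√(LC).
Step 2 — ω₀ = 1/√(0.011·4.58e-08) = 4.455e+04 rad/s.
Step 3 — f₀ = ω₀/(2π) = 7091 Hz.
Step 4 — Series Q: Q = ω₀L/R = 4.455e+04·0.011/1320 = 0.3713.

(a) f₀ = 7091 Hz  (b) Q = 0.3713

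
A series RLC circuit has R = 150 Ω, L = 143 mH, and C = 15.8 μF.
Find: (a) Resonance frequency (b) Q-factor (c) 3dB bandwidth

Step 1 — Resonance: ω₀ = 1/√(LC) = 1/√(0.143·1.58e-05) = 665.3 rad/s.
Step 2 — f₀ = ω₀/(2π) = 105.9 Hz.
Step 3 — Series Q: Q = ω₀L/R = 665.3·0.143/150 = 0.6342.
Step 4 — Bandwidth: Δω = ω₀/Q = 1049 rad/s; BW = Δω/(2π) = 166.9 Hz.

(a) f₀ = 105.9 Hz  (b) Q = 0.6342  (c) BW = 166.9 Hz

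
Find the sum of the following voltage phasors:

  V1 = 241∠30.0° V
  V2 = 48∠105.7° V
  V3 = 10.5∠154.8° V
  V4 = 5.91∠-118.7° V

Step 1 — Convert each phasor to rectangular form:
  V1 = 241·(cos(30.0°) + j·sin(30.0°)) = 208.7 + j120.5 V
  V2 = 48·(cos(105.7°) + j·sin(105.7°)) = -12.99 + j46.21 V
  V3 = 10.5·(cos(154.8°) + j·sin(154.8°)) = -9.501 + j4.471 V
  V4 = 5.91·(cos(-118.7°) + j·sin(-118.7°)) = -2.838 - j5.184 V
Step 2 — Sum components: V_total = 183.4 + j166 V.
Step 3 — Convert to polar: |V_total| = 247.4 V, ∠V_total = 42.2°.

V_total = 247.4∠42.2° V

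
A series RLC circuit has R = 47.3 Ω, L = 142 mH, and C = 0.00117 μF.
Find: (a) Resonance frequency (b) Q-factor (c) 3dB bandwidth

Step 1 — Resonance: ω₀ = 1/√(LC) = 1/√(0.142·1.17e-09) = 7.758e+04 rad/s.
Step 2 — f₀ = ω₀/(2π) = 1.235e+04 Hz.
Step 3 — Series Q: Q = ω₀L/R = 7.758e+04·0.142/47.3 = 232.9.
Step 4 — Bandwidth: Δω = ω₀/Q = 333.1 rad/s; BW = Δω/(2π) = 53.01 Hz.

(a) f₀ = 1.235e+04 Hz  (b) Q = 232.9  (c) BW = 53.01 Hz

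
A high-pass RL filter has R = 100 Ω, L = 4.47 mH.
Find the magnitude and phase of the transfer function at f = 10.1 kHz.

Step 1 — Angular frequency: ω = 2π·1.01e+04 = 6.346e+04 rad/s.
Step 2 — Transfer function: H(jω) = jωL/(R + jωL).
Step 3 — Numerator jωL = j·283.7; denominator R + jωL = 100 + j283.7.
Step 4 — H = 0.8895 + j0.3136.
Step 5 — Magnitude: |H| = 0.9431 (-0.5 dB); phase: φ = 19.4°.

|H| = 0.9431 (-0.5 dB), φ = 19.4°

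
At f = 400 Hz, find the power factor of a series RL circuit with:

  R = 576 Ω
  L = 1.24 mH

Step 1 — Angular frequency: ω = 2π·f = 2π·400 = 2513 rad/s.
Step 2 — Component impedances:
  R: Z = R = 576 Ω
  L: Z = jωL = j·2513·0.00124 = 0 + j3.116 Ω
Step 3 — Series combination: Z_total = R + L = 576 + j3.116 Ω = 576∠0.3° Ω.
Step 4 — Power factor: PF = cos(φ) = Re(Z)/|Z| = 576/576 = 1.
Step 5 — Type: Im(Z) = 3.116 ⇒ lagging (phase φ = 0.3°).

PF = 1 (lagging, φ = 0.3°)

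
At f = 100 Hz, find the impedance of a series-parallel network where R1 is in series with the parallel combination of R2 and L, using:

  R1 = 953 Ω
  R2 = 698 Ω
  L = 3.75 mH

Step 1 — Angular frequency: ω = 2π·f = 2π·100 = 628.3 rad/s.
Step 2 — Component impedances:
  R1: Z = R = 953 Ω
  R2: Z = R = 698 Ω
  L: Z = jωL = j·628.3·0.00375 = 0 + j2.356 Ω
Step 3 — Parallel branch: R2 || L = 1/(1/R2 + 1/L) = 0.007954 + j2.356 Ω.
Step 4 — Series with R1: Z_total = R1 + (R2 || L) = 953 + j2.356 Ω = 953∠0.1° Ω.

Z = 953 + j2.356 Ω = 953∠0.1° Ω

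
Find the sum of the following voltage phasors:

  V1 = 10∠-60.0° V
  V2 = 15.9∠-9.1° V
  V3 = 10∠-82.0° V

Step 1 — Convert each phasor to rectangular form:
  V1 = 10·(cos(-60.0°) + j·sin(-60.0°)) = 5 - j8.66 V
  V2 = 15.9·(cos(-9.1°) + j·sin(-9.1°)) = 15.7 - j2.515 V
  V3 = 10·(cos(-82.0°) + j·sin(-82.0°)) = 1.392 - j9.903 V
Step 2 — Sum components: V_total = 22.09 - j21.08 V.
Step 3 — Convert to polar: |V_total| = 30.53 V, ∠V_total = -43.7°.

V_total = 30.53∠-43.7° V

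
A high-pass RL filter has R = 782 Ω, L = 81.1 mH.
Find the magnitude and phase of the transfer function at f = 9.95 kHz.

Step 1 — Angular frequency: ω = 2π·9950 = 6.252e+04 rad/s.
Step 2 — Transfer function: H(jω) = jωL/(R + jωL).
Step 3 — Numerator jωL = j·5070; denominator R + jωL = 782 + j5070.
Step 4 — H = 0.9768 + j0.1507.
Step 5 — Magnitude: |H| = 0.9883 (-0.1 dB); phase: φ = 8.8°.

|H| = 0.9883 (-0.1 dB), φ = 8.8°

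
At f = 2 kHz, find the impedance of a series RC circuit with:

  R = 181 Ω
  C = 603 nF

Step 1 — Angular frequency: ω = 2π·f = 2π·2000 = 1.257e+04 rad/s.
Step 2 — Component impedances:
  R: Z = R = 181 Ω
  C: Z = 1/(jωC) = -j/(ω·C) = 0 - j132 Ω
Step 3 — Series combination: Z_total = R + C = 181 - j132 Ω = 224∠-36.1° Ω.

Z = 181 - j132 Ω = 224∠-36.1° Ω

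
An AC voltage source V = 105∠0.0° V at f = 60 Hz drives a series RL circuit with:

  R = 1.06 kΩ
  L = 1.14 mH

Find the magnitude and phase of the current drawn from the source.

Step 1 — Angular frequency: ω = 2π·f = 2π·60 = 377 rad/s.
Step 2 — Component impedances:
  R: Z = R = 1060 Ω
  L: Z = jωL = j·377·0.00114 = 0 + j0.4298 Ω
Step 3 — Series combination: Z_total = R + L = 1060 + j0.4298 Ω = 1060∠0.0° Ω.
Step 4 — Source phasor: V = 105∠0.0° V = 105 V.
Step 5 — Ohm's law: I = V / Z_total = (105) / (1060 + j0.4298) = 0.09906 - j4.016e-05 A.
Step 6 — Convert to polar: |I| = 0.09906 A, ∠I = -0.0°.

I = 0.09906∠-0.0° A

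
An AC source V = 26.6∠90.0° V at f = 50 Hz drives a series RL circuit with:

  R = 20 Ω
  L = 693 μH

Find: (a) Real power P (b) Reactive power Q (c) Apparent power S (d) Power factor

Step 1 — Angular frequency: ω = 2π·f = 2π·50 = 314.2 rad/s.
Step 2 — Component impedances:
  R: Z = R = 20 Ω
  L: Z = jωL = j·314.2·0.000693 = 0 + j0.2177 Ω
Step 3 — Series combination: Z_total = R + L = 20 + j0.2177 Ω = 20∠0.6° Ω.
Step 4 — Source phasor: V = 26.6∠90.0° V = 0 + j26.6 V.
Step 5 — Current: I = V / Z = 0.01448 + j1.33 A = 1.33∠89.4° A.
Step 6 — Complex power: S = V·I* = 35.37 + j0.3851 VA.
Step 7 — Real power: P = Re(S) = 35.37 W.
Step 8 — Reactive power: Q = Im(S) = 0.3851 VAR.
Step 9 — Apparent power: |S| = 35.38 VA.
Step 10 — Power factor: PF = P/|S| = 0.9999 (lagging).

(a) P = 35.37 W  (b) Q = 0.3851 VAR  (c) S = 35.38 VA  (d) PF = 0.9999 (lagging)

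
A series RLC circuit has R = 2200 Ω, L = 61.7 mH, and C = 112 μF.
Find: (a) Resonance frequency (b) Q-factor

Step 1 — Resonance condition Im(Z)=0 gives ω₀ = 1/√(LC).
Step 2 — ω₀ = 1/√(0.0617·0.000112) = 380.4 rad/s.
Step 3 — f₀ = ω₀/(2π) = 60.54 Hz.
Step 4 — Series Q: Q = ω₀L/R = 380.4·0.0617/2200 = 0.01067.

(a) f₀ = 60.54 Hz  (b) Q = 0.01067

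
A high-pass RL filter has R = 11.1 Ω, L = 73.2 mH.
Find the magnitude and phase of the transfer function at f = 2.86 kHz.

Step 1 — Angular frequency: ω = 2π·2860 = 1.797e+04 rad/s.
Step 2 — Transfer function: H(jω) = jωL/(R + jωL).
Step 3 — Numerator jωL = j·1315; denominator R + jωL = 11.1 + j1315.
Step 4 — H = 0.9999 + j0.008438.
Step 5 — Magnitude: |H| = 1 (-0.0 dB); phase: φ = 0.5°.

|H| = 1 (-0.0 dB), φ = 0.5°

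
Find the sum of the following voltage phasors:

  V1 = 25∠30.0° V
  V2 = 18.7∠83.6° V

Step 1 — Convert each phasor to rectangular form:
  V1 = 25·(cos(30.0°) + j·sin(30.0°)) = 21.65 + j12.5 V
  V2 = 18.7·(cos(83.6°) + j·sin(83.6°)) = 2.084 + j18.58 V
Step 2 — Sum components: V_total = 23.74 + j31.08 V.
Step 3 — Convert to polar: |V_total| = 39.11 V, ∠V_total = 52.6°.

V_total = 39.11∠52.6° V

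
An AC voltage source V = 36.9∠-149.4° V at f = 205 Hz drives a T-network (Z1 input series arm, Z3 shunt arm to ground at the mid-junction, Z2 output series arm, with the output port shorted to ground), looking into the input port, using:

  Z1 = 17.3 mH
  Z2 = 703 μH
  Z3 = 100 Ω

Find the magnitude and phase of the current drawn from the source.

Step 1 — Angular frequency: ω = 2π·f = 2π·205 = 1288 rad/s.
Step 2 — Component impedances:
  Z1: Z = jωL = j·1288·0.0173 = 0 + j22.28 Ω
  Z2: Z = jωL = j·1288·0.000703 = 0 + j0.9055 Ω
  Z3: Z = R = 100 Ω
Step 3 — With the output port shorted to ground, the output series arm Z2 runs from the junction to ground; the shunt arm Z3 also runs from the junction to ground. They appear in parallel: Z3 || Z2 = 0.008199 + j0.9054 Ω.
Step 4 — Series with input arm Z1: Z_in = Z1 + (Z3 || Z2) = 0.008199 + j23.19 Ω = 23.19∠90.0° Ω.
Step 5 — Source phasor: V = 36.9∠-149.4° V = -31.76 - j18.78 V.
Step 6 — Ohm's law: I = V / Z_total = (-31.76 - j18.78) / (0.008199 + j23.19) = -0.8105 + j1.369 A.
Step 7 — Convert to polar: |I| = 1.591 A, ∠I = 120.6°.

I = 1.591∠120.6° A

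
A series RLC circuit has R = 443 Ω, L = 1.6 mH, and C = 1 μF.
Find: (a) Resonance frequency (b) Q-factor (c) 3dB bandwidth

Step 1 — Resonance condition Im(Z)=0 gives ω₀ = 1/√(LC).
Step 2 — ω₀ = 1/√(0.0016·1e-06) = 2.5e+04 rad/s.
Step 3 — f₀ = ω₀/(2π) = 3979 Hz.
Step 4 — Series Q: Q = ω₀L/R = 2.5e+04·0.0016/443 = 0.09029.
Step 5 — 3dB bandwidth: Δω = ω₀/Q = 2.769e+05 rad/s; BW = Δω/(2π) = 4.407e+04 Hz.

(a) f₀ = 3979 Hz  (b) Q = 0.09029  (c) BW = 4.407e+04 Hz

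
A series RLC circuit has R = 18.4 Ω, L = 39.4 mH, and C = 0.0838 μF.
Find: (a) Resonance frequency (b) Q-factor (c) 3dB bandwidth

Step 1 — Resonance: ω₀ = 1/√(LC) = 1/√(0.0394·8.38e-08) = 1.74e+04 rad/s.
Step 2 — f₀ = ω₀/(2π) = 2770 Hz.
Step 3 — Series Q: Q = ω₀L/R = 1.74e+04·0.0394/18.4 = 37.27.
Step 4 — Bandwidth: Δω = ω₀/Q = 467 rad/s; BW = Δω/(2π) = 74.33 Hz.

(a) f₀ = 2770 Hz  (b) Q = 37.27  (c) BW = 74.33 Hz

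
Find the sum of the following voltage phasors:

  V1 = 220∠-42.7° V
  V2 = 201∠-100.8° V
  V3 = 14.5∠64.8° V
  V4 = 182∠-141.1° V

Step 1 — Convert each phasor to rectangular form:
  V1 = 220·(cos(-42.7°) + j·sin(-42.7°)) = 161.7 - j149.2 V
  V2 = 201·(cos(-100.8°) + j·sin(-100.8°)) = -37.66 - j197.4 V
  V3 = 14.5·(cos(64.8°) + j·sin(64.8°)) = 6.174 + j13.12 V
  V4 = 182·(cos(-141.1°) + j·sin(-141.1°)) = -141.6 - j114.3 V
Step 2 — Sum components: V_total = -11.45 - j447.8 V.
Step 3 — Convert to polar: |V_total| = 448 V, ∠V_total = -91.5°.

V_total = 448∠-91.5° V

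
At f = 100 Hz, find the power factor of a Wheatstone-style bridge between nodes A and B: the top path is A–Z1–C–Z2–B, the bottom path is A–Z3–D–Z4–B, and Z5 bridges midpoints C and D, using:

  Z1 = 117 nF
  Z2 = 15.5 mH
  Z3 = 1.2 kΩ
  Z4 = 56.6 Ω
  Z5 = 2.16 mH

Step 1 — Angular frequency: ω = 2π·f = 2π·100 = 628.3 rad/s.
Step 2 — Component impedances:
  Z1: Z = 1/(jωC) = -j/(ω·C) = 0 - j1.36e+04 Ω
  Z2: Z = jωL = j·628.3·0.0155 = 0 + j9.739 Ω
  Z3: Z = R = 1200 Ω
  Z4: Z = R = 56.6 Ω
  Z5: Z = jωL = j·628.3·0.00216 = 0 + j1.357 Ω
Step 3 — Bridge requires nodal analysis (the Z5 bridge couples midpoints C and D, so the two paths cannot be reduced to a simple series/parallel combination). Setting node B to ground and injecting 1 A at node A, the 3-node admittance system at A, C, D solves to V_A = Z_AB = 1193 - j94.43 Ω = 1197∠-4.5° Ω.
Step 4 — Power factor: PF = cos(φ) = Re(Z)/|Z| = 1193.1/1196.8 = 0.9969.
Step 5 — Type: Im(Z) = -94.43 ⇒ leading (phase φ = -4.5°).

PF = 0.9969 (leading, φ = -4.5°)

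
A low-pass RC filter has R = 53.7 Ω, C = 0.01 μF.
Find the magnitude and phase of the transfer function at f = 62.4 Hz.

Step 1 — Angular frequency: ω = 2π·62.4 = 392.1 rad/s.
Step 2 — Transfer function: H(jω) = 1/(1 + jωRC).
Step 3 — Denominator: 1 + jωRC = 1 + j·392.1·53.7·1e-08 = 1 + j0.0002105.
Step 4 — H = 1 - j0.0002105.
Step 5 — Magnitude: |H| = 1 (-0.0 dB); phase: φ = -0.0°.

|H| = 1 (-0.0 dB), φ = -0.0°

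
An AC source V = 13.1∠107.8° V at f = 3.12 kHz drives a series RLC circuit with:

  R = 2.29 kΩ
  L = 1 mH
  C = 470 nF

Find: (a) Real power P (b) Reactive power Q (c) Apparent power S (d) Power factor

Step 1 — Angular frequency: ω = 2π·f = 2π·3120 = 1.96e+04 rad/s.
Step 2 — Component impedances:
  R: Z = R = 2290 Ω
  L: Z = jωL = j·1.96e+04·0.001 = 0 + j19.6 Ω
  C: Z = 1/(jωC) = -j/(ω·C) = 0 - j108.5 Ω
Step 3 — Series combination: Z_total = R + L + C = 2290 - j88.93 Ω = 2292∠-2.2° Ω.
Step 4 — Source phasor: V = 13.1∠107.8° V = -4.005 + j12.47 V.
Step 5 — Current: I = V / Z = -0.001957 + j0.005371 A = 0.005716∠110.0° A.
Step 6 — Complex power: S = V·I* = 0.07483 - j0.002906 VA.
Step 7 — Real power: P = Re(S) = 0.07483 W.
Step 8 — Reactive power: Q = Im(S) = -0.002906 VAR.
Step 9 — Apparent power: |S| = 0.07488 VA.
Step 10 — Power factor: PF = P/|S| = 0.9992 (leading).

(a) P = 0.07483 W  (b) Q = -0.002906 VAR  (c) S = 0.07488 VA  (d) PF = 0.9992 (leading)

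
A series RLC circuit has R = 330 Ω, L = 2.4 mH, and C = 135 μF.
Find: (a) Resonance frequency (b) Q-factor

Step 1 — Resonance condition Im(Z)=0 gives ω₀ = 1/√(LC).
Step 2 — ω₀ = 1/√(0.0024·0.000135) = 1757 rad/s.
Step 3 — f₀ = ω₀/(2π) = 279.6 Hz.
Step 4 — Series Q: Q = ω₀L/R = 1757·0.0024/330 = 0.01278.

(a) f₀ = 279.6 Hz  (b) Q = 0.01278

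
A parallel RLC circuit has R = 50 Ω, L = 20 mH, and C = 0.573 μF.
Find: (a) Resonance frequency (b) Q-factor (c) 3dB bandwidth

Step 1 — Resonance: ω₀ = 1/√(LC) = 1/√(0.02·5.73e-07) = 9341 rad/s.
Step 2 — f₀ = ω₀/(2π) = 1487 Hz.
Step 3 — Parallel Q: Q = R/(ω₀L) = 50/(9341·0.02) = 0.2676.
Step 4 — Bandwidth: Δω = ω₀/Q = 3.49e+04 rad/s; BW = Δω/(2π) = 5555 Hz.

(a) f₀ = 1487 Hz  (b) Q = 0.2676  (c) BW = 5555 Hz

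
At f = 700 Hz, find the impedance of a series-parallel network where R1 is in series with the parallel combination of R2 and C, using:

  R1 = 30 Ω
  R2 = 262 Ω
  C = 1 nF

Step 1 — Angular frequency: ω = 2π·f = 2π·700 = 4398 rad/s.
Step 2 — Component impedances:
  R1: Z = R = 30 Ω
  R2: Z = R = 262 Ω
  C: Z = 1/(jωC) = -j/(ω·C) = 0 - j2.274e+05 Ω
Step 3 — Parallel branch: R2 || C = 1/(1/R2 + 1/C) = 262 - j0.3019 Ω.
Step 4 — Series with R1: Z_total = R1 + (R2 || C) = 292 - j0.3019 Ω = 292∠-0.1° Ω.

Z = 292 - j0.3019 Ω = 292∠-0.1° Ω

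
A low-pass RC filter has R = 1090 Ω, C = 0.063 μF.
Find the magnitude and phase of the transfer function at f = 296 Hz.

Step 1 — Angular frequency: ω = 2π·296 = 1860 rad/s.
Step 2 — Transfer function: H(jω) = 1/(1 + jωRC).
Step 3 — Denominator: 1 + jωRC = 1 + j·1860·1090·6.3e-08 = 1 + j0.1277.
Step 4 — H = 0.984 - j0.1257.
Step 5 — Magnitude: |H| = 0.9919 (-0.1 dB); phase: φ = -7.3°.

|H| = 0.9919 (-0.1 dB), φ = -7.3°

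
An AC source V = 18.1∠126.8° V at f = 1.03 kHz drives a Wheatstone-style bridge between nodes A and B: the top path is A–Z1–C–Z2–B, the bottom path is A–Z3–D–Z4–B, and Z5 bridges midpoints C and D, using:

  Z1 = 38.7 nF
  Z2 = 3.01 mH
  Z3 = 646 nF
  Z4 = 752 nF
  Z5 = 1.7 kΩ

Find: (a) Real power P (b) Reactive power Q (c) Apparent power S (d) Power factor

Step 1 — Angular frequency: ω = 2π·f = 2π·1030 = 6472 rad/s.
Step 2 — Component impedances:
  Z1: Z = 1/(jωC) = -j/(ω·C) = 0 - j3993 Ω
  Z2: Z = jωL = j·6472·0.00301 = 0 + j19.48 Ω
  Z3: Z = 1/(jωC) = -j/(ω·C) = 0 - j239.2 Ω
  Z4: Z = 1/(jωC) = -j/(ω·C) = 0 - j205.5 Ω
  Z5: Z = R = 1700 Ω
Step 3 — Bridge requires nodal analysis (the Z5 bridge couples midpoints C and D, so the two paths cannot be reduced to a simple series/parallel combination). Setting node B to ground and injecting 1 A at node A, the 3-node admittance system at A, C, D solves to V_A = Z_AB = 20.29 - j397.8 Ω = 398.3∠-87.1° Ω.
Step 4 — Source phasor: V = 18.1∠126.8° V = -10.84 + j14.49 V.
Step 5 — Current: I = V / Z = -0.03773 - j0.02533 A = 0.04544∠-146.1° A.
Step 6 — Complex power: S = V·I* = 0.04191 - j0.8214 VA.
Step 7 — Real power: P = Re(S) = 0.04191 W.
Step 8 — Reactive power: Q = Im(S) = -0.8214 VAR.
Step 9 — Apparent power: |S| = 0.8225 VA.
Step 10 — Power factor: PF = P/|S| = 0.05095 (leading).

(a) P = 0.04191 W  (b) Q = -0.8214 VAR  (c) S = 0.8225 VA  (d) PF = 0.05095 (leading)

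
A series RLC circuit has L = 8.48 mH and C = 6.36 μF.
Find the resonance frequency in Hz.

Step 1 — Resonance condition Im(Z)=0 gives ω₀ = 1/√(LC).
Step 2 — ω₀ = 1/√(0.00848·6.36e-06) = 4306 rad/s.
Step 3 — f₀ = ω₀/(2π) = 685.3 Hz.

f₀ = 685.3 Hz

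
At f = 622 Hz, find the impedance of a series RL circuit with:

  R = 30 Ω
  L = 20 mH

Step 1 — Angular frequency: ω = 2π·f = 2π·622 = 3908 rad/s.
Step 2 — Component impedances:
  R: Z = R = 30 Ω
  L: Z = jωL = j·3908·0.02 = 0 + j78.16 Ω
Step 3 — Series combination: Z_total = R + L = 30 + j78.16 Ω = 83.72∠69.0° Ω.

Z = 30 + j78.16 Ω = 83.72∠69.0° Ω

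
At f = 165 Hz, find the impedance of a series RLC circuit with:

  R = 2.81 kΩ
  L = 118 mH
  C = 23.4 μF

Step 1 — Angular frequency: ω = 2π·f = 2π·165 = 1037 rad/s.
Step 2 — Component impedances:
  R: Z = R = 2810 Ω
  L: Z = jωL = j·1037·0.118 = 0 + j122.3 Ω
  C: Z = 1/(jωC) = -j/(ω·C) = 0 - j41.22 Ω
Step 3 — Series combination: Z_total = R + L + C = 2810 + j81.11 Ω = 2811∠1.7° Ω.

Z = 2810 + j81.11 Ω = 2811∠1.7° Ω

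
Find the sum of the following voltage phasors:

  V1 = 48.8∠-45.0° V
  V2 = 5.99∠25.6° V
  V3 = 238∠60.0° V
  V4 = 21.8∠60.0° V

Step 1 — Convert each phasor to rectangular form:
  V1 = 48.8·(cos(-45.0°) + j·sin(-45.0°)) = 34.51 - j34.51 V
  V2 = 5.99·(cos(25.6°) + j·sin(25.6°)) = 5.402 + j2.588 V
  V3 = 238·(cos(60.0°) + j·sin(60.0°)) = 119 + j206.1 V
  V4 = 21.8·(cos(60.0°) + j·sin(60.0°)) = 10.9 + j18.88 V
Step 2 — Sum components: V_total = 169.8 + j193.1 V.
Step 3 — Convert to polar: |V_total| = 257.1 V, ∠V_total = 48.7°.

V_total = 257.1∠48.7° V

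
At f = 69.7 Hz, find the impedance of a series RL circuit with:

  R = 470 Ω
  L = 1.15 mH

Step 1 — Angular frequency: ω = 2π·f = 2π·69.7 = 437.9 rad/s.
Step 2 — Component impedances:
  R: Z = R = 470 Ω
  L: Z = jωL = j·437.9·0.00115 = 0 + j0.5036 Ω
Step 3 — Series combination: Z_total = R + L = 470 + j0.5036 Ω = 470∠0.1° Ω.

Z = 470 + j0.5036 Ω = 470∠0.1° Ω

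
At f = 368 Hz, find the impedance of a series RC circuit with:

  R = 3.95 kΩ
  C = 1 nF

Step 1 — Angular frequency: ω = 2π·f = 2π·368 = 2312 rad/s.
Step 2 — Component impedances:
  R: Z = R = 3950 Ω
  C: Z = 1/(jωC) = -j/(ω·C) = 0 - j4.325e+05 Ω
Step 3 — Series combination: Z_total = R + C = 3950 - j4.325e+05 Ω = 4.325e+05∠-89.5° Ω.

Z = 3950 - j4.325e+05 Ω = 4.325e+05∠-89.5° Ω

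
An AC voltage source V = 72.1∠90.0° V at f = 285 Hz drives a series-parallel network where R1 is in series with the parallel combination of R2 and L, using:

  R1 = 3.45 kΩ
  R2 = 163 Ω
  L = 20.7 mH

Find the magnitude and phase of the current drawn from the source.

Step 1 — Angular frequency: ω = 2π·f = 2π·285 = 1791 rad/s.
Step 2 — Component impedances:
  R1: Z = R = 3450 Ω
  R2: Z = R = 163 Ω
  L: Z = jωL = j·1791·0.0207 = 0 + j37.07 Ω
Step 3 — Parallel branch: R2 || L = 1/(1/R2 + 1/L) = 8.015 + j35.24 Ω.
Step 4 — Series with R1: Z_total = R1 + (R2 || L) = 3458 + j35.24 Ω = 3458∠0.6° Ω.
Step 5 — Source phasor: V = 72.1∠90.0° V = 0 + j72.1 V.
Step 6 — Ohm's law: I = V / Z_total = (0 + j72.1) / (3458 + j35.24) = 0.0002125 + j0.02085 A.
Step 7 — Convert to polar: |I| = 0.02085 A, ∠I = 89.4°.

I = 0.02085∠89.4° A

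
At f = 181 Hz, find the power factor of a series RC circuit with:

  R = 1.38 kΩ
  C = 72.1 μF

Step 1 — Angular frequency: ω = 2π·f = 2π·181 = 1137 rad/s.
Step 2 — Component impedances:
  R: Z = R = 1380 Ω
  C: Z = 1/(jωC) = -j/(ω·C) = 0 - j12.2 Ω
Step 3 — Series combination: Z_total = R + C = 1380 - j12.2 Ω = 1380∠-0.5° Ω.
Step 4 — Power factor: PF = cos(φ) = Re(Z)/|Z| = 1380/1380 = 1.
Step 5 — Type: Im(Z) = -12.2 ⇒ leading (phase φ = -0.5°).

PF = 1 (leading, φ = -0.5°)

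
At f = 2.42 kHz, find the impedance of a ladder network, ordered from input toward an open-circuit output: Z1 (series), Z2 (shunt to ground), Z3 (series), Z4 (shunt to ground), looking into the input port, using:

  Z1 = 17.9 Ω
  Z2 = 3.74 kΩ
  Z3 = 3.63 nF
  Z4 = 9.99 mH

Step 1 — Angular frequency: ω = 2π·f = 2π·2420 = 1.521e+04 rad/s.
Step 2 — Component impedances:
  Z1: Z = R = 17.9 Ω
  Z2: Z = R = 3740 Ω
  Z3: Z = 1/(jωC) = -j/(ω·C) = 0 - j1.812e+04 Ω
  Z4: Z = jωL = j·1.521e+04·0.00999 = 0 + j151.9 Ω
Step 3 — Ladder network (open output): work backward from the far end, alternating series and parallel combinations. Z_in = 3603 - j746.2 Ω = 3679∠-11.7° Ω.

Z = 3603 - j746.2 Ω = 3679∠-11.7° Ω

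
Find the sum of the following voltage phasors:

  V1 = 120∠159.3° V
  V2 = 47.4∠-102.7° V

Step 1 — Convert each phasor to rectangular form:
  V1 = 120·(cos(159.3°) + j·sin(159.3°)) = -112.3 + j42.42 V
  V2 = 47.4·(cos(-102.7°) + j·sin(-102.7°)) = -10.42 - j46.24 V
Step 2 — Sum components: V_total = -122.7 - j3.823 V.
Step 3 — Convert to polar: |V_total| = 122.7 V, ∠V_total = -178.2°.

V_total = 122.7∠-178.2° V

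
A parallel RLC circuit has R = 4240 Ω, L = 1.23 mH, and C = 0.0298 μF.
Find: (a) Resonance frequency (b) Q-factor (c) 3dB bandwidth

Step 1 — Resonance: ω₀ = 1/√(LC) = 1/√(0.00123·2.98e-08) = 1.652e+05 rad/s.
Step 2 — f₀ = ω₀/(2π) = 2.629e+04 Hz.
Step 3 — Parallel Q: Q = R/(ω₀L) = 4240/(1.652e+05·0.00123) = 20.87.
Step 4 — Bandwidth: Δω = ω₀/Q = 7914 rad/s; BW = Δω/(2π) = 1260 Hz.

(a) f₀ = 2.629e+04 Hz  (b) Q = 20.87  (c) BW = 1260 Hz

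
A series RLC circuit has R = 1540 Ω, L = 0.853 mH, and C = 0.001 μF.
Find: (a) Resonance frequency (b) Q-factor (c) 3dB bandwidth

Step 1 — Resonance condition Im(Z)=0 gives ω₀ = 1/√(LC).
Step 2 — ω₀ = 1/√(0.000853·1e-09) = 1.083e+06 rad/s.
Step 3 — f₀ = ω₀/(2π) = 1.723e+05 Hz.
Step 4 — Series Q: Q = ω₀L/R = 1.083e+06·0.000853/1540 = 0.5997.
Step 5 — 3dB bandwidth: Δω = ω₀/Q = 1.805e+06 rad/s; BW = Δω/(2π) = 2.873e+05 Hz.

(a) f₀ = 1.723e+05 Hz  (b) Q = 0.5997  (c) BW = 2.873e+05 Hz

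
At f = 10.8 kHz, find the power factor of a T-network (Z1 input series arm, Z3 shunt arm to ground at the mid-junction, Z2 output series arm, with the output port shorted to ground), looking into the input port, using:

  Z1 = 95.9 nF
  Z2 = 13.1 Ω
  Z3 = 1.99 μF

Step 1 — Angular frequency: ω = 2π·f = 2π·1.08e+04 = 6.786e+04 rad/s.
Step 2 — Component impedances:
  Z1: Z = 1/(jωC) = -j/(ω·C) = 0 - j153.7 Ω
  Z2: Z = R = 13.1 Ω
  Z3: Z = 1/(jωC) = -j/(ω·C) = 0 - j7.405 Ω
Step 3 — With the output port shorted to ground, the output series arm Z2 runs from the junction to ground; the shunt arm Z3 also runs from the junction to ground. They appear in parallel: Z3 || Z2 = 3.172 - j5.612 Ω.
Step 4 — Series with input arm Z1: Z_in = Z1 + (Z3 || Z2) = 3.172 - j159.3 Ω = 159.3∠-88.9° Ω.
Step 5 — Power factor: PF = cos(φ) = Re(Z)/|Z| = 3.172/159.3 = 0.01991.
Step 6 — Type: Im(Z) = -159.3 ⇒ leading (phase φ = -88.9°).

PF = 0.01991 (leading, φ = -88.9°)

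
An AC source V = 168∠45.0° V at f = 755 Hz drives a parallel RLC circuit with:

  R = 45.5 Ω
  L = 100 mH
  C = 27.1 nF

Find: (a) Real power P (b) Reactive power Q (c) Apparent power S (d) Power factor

Step 1 — Angular frequency: ω = 2π·f = 2π·755 = 4744 rad/s.
Step 2 — Component impedances:
  R: Z = R = 45.5 Ω
  L: Z = jωL = j·4744·0.1 = 0 + j474.4 Ω
  C: Z = 1/(jωC) = -j/(ω·C) = 0 - j7779 Ω
Step 3 — Parallel combination: 1/Z_total = 1/R + 1/L + 1/C; Z_total = 45.13 + j4.065 Ω = 45.32∠5.1° Ω.
Step 4 — Source phasor: V = 168∠45.0° V = 118.8 + j118.8 V.
Step 5 — Current: I = V / Z = 2.846 + j2.376 A = 3.707∠39.9° A.
Step 6 — Complex power: S = V·I* = 620.3 + j55.87 VA.
Step 7 — Real power: P = Re(S) = 620.3 W.
Step 8 — Reactive power: Q = Im(S) = 55.87 VAR.
Step 9 — Apparent power: |S| = 622.8 VA.
Step 10 — Power factor: PF = P/|S| = 0.996 (lagging).

(a) P = 620.3 W  (b) Q = 55.87 VAR  (c) S = 622.8 VA  (d) PF = 0.996 (lagging)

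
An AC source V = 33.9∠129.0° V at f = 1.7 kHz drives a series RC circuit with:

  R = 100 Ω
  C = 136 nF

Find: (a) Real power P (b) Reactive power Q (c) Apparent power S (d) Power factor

Step 1 — Angular frequency: ω = 2π·f = 2π·1700 = 1.068e+04 rad/s.
Step 2 — Component impedances:
  R: Z = R = 100 Ω
  C: Z = 1/(jωC) = -j/(ω·C) = 0 - j688.4 Ω
Step 3 — Series combination: Z_total = R + C = 100 - j688.4 Ω = 695.6∠-81.7° Ω.
Step 4 — Source phasor: V = 33.9∠129.0° V = -21.33 + j26.35 V.
Step 5 — Current: I = V / Z = -0.04189 - j0.02491 A = 0.04873∠-149.3° A.
Step 6 — Complex power: S = V·I* = 0.2375 - j1.635 VA.
Step 7 — Real power: P = Re(S) = 0.2375 W.
Step 8 — Reactive power: Q = Im(S) = -1.635 VAR.
Step 9 — Apparent power: |S| = 1.652 VA.
Step 10 — Power factor: PF = P/|S| = 0.1438 (leading).

(a) P = 0.2375 W  (b) Q = -1.635 VAR  (c) S = 1.652 VA  (d) PF = 0.1438 (leading)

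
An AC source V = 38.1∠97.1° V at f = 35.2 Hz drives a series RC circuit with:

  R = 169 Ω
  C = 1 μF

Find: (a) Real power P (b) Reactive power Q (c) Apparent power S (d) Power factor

Step 1 — Angular frequency: ω = 2π·f = 2π·35.2 = 221.2 rad/s.
Step 2 — Component impedances:
  R: Z = R = 169 Ω
  C: Z = 1/(jωC) = -j/(ω·C) = 0 - j4521 Ω
Step 3 — Series combination: Z_total = R + C = 169 - j4521 Ω = 4525∠-87.9° Ω.
Step 4 — Source phasor: V = 38.1∠97.1° V = -4.709 + j37.81 V.
Step 5 — Current: I = V / Z = -0.008389 - j0.000728 A = 0.008421∠-175.0° A.
Step 6 — Complex power: S = V·I* = 0.01198 - j0.3206 VA.
Step 7 — Real power: P = Re(S) = 0.01198 W.
Step 8 — Reactive power: Q = Im(S) = -0.3206 VAR.
Step 9 — Apparent power: |S| = 0.3208 VA.
Step 10 — Power factor: PF = P/|S| = 0.03735 (leading).

(a) P = 0.01198 W  (b) Q = -0.3206 VAR  (c) S = 0.3208 VA  (d) PF = 0.03735 (leading)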